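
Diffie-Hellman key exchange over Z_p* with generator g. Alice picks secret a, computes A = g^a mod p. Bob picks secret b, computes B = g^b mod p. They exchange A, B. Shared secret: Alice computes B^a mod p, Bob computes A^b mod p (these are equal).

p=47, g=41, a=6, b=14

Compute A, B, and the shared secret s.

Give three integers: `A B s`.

A = 41^6 mod 47  (bits of 6 = 110)
  bit 0 = 1: r = r^2 * 41 mod 47 = 1^2 * 41 = 1*41 = 41
  bit 1 = 1: r = r^2 * 41 mod 47 = 41^2 * 41 = 36*41 = 19
  bit 2 = 0: r = r^2 mod 47 = 19^2 = 32
  -> A = 32
B = 41^14 mod 47  (bits of 14 = 1110)
  bit 0 = 1: r = r^2 * 41 mod 47 = 1^2 * 41 = 1*41 = 41
  bit 1 = 1: r = r^2 * 41 mod 47 = 41^2 * 41 = 36*41 = 19
  bit 2 = 1: r = r^2 * 41 mod 47 = 19^2 * 41 = 32*41 = 43
  bit 3 = 0: r = r^2 mod 47 = 43^2 = 16
  -> B = 16
s = B^a = 16^6 mod 47  (bits of 6 = 110)
  bit 0 = 1: r = r^2 * 16 mod 47 = 1^2 * 16 = 1*16 = 16
  bit 1 = 1: r = r^2 * 16 mod 47 = 16^2 * 16 = 21*16 = 7
  bit 2 = 0: r = r^2 mod 47 = 7^2 = 2
  -> s = B^a = 2

Answer: 32 16 2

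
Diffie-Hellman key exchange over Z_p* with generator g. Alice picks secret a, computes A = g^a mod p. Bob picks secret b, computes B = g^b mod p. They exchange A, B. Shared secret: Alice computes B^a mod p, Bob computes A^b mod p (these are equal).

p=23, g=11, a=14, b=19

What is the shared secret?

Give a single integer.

Answer: 6

Derivation:
A = 11^14 mod 23  (bits of 14 = 1110)
  bit 0 = 1: r = r^2 * 11 mod 23 = 1^2 * 11 = 1*11 = 11
  bit 1 = 1: r = r^2 * 11 mod 23 = 11^2 * 11 = 6*11 = 20
  bit 2 = 1: r = r^2 * 11 mod 23 = 20^2 * 11 = 9*11 = 7
  bit 3 = 0: r = r^2 mod 23 = 7^2 = 3
  -> A = 3
B = 11^19 mod 23  (bits of 19 = 10011)
  bit 0 = 1: r = r^2 * 11 mod 23 = 1^2 * 11 = 1*11 = 11
  bit 1 = 0: r = r^2 mod 23 = 11^2 = 6
  bit 2 = 0: r = r^2 mod 23 = 6^2 = 13
  bit 3 = 1: r = r^2 * 11 mod 23 = 13^2 * 11 = 8*11 = 19
  bit 4 = 1: r = r^2 * 11 mod 23 = 19^2 * 11 = 16*11 = 15
  -> B = 15
s = B^a = 15^14 mod 23  (bits of 14 = 1110)
  bit 0 = 1: r = r^2 * 15 mod 23 = 1^2 * 15 = 1*15 = 15
  bit 1 = 1: r = r^2 * 15 mod 23 = 15^2 * 15 = 18*15 = 17
  bit 2 = 1: r = r^2 * 15 mod 23 = 17^2 * 15 = 13*15 = 11
  bit 3 = 0: r = r^2 mod 23 = 11^2 = 6
  -> s = B^a = 6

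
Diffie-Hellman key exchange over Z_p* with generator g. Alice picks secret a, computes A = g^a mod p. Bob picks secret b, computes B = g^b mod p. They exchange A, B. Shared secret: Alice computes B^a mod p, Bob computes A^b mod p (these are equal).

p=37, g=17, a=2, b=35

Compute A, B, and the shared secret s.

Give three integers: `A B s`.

A = 17^2 mod 37  (bits of 2 = 10)
  bit 0 = 1: r = r^2 * 17 mod 37 = 1^2 * 17 = 1*17 = 17
  bit 1 = 0: r = r^2 mod 37 = 17^2 = 30
  -> A = 30
B = 17^35 mod 37  (bits of 35 = 100011)
  bit 0 = 1: r = r^2 * 17 mod 37 = 1^2 * 17 = 1*17 = 17
  bit 1 = 0: r = r^2 mod 37 = 17^2 = 30
  bit 2 = 0: r = r^2 mod 37 = 30^2 = 12
  bit 3 = 0: r = r^2 mod 37 = 12^2 = 33
  bit 4 = 1: r = r^2 * 17 mod 37 = 33^2 * 17 = 16*17 = 13
  bit 5 = 1: r = r^2 * 17 mod 37 = 13^2 * 17 = 21*17 = 24
  -> B = 24
s = B^a = 24^2 mod 37  (bits of 2 = 10)
  bit 0 = 1: r = r^2 * 24 mod 37 = 1^2 * 24 = 1*24 = 24
  bit 1 = 0: r = r^2 mod 37 = 24^2 = 21
  -> s = B^a = 21

Answer: 30 24 21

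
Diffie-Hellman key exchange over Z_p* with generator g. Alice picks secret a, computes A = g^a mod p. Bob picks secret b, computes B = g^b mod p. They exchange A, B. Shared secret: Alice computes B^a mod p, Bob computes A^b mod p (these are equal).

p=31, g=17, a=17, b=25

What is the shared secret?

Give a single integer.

Answer: 26

Derivation:
A = 17^17 mod 31  (bits of 17 = 10001)
  bit 0 = 1: r = r^2 * 17 mod 31 = 1^2 * 17 = 1*17 = 17
  bit 1 = 0: r = r^2 mod 31 = 17^2 = 10
  bit 2 = 0: r = r^2 mod 31 = 10^2 = 7
  bit 3 = 0: r = r^2 mod 31 = 7^2 = 18
  bit 4 = 1: r = r^2 * 17 mod 31 = 18^2 * 17 = 14*17 = 21
  -> A = 21
B = 17^25 mod 31  (bits of 25 = 11001)
  bit 0 = 1: r = r^2 * 17 mod 31 = 1^2 * 17 = 1*17 = 17
  bit 1 = 1: r = r^2 * 17 mod 31 = 17^2 * 17 = 10*17 = 15
  bit 2 = 0: r = r^2 mod 31 = 15^2 = 8
  bit 3 = 0: r = r^2 mod 31 = 8^2 = 2
  bit 4 = 1: r = r^2 * 17 mod 31 = 2^2 * 17 = 4*17 = 6
  -> B = 6
s = B^a = 6^17 mod 31  (bits of 17 = 10001)
  bit 0 = 1: r = r^2 * 6 mod 31 = 1^2 * 6 = 1*6 = 6
  bit 1 = 0: r = r^2 mod 31 = 6^2 = 5
  bit 2 = 0: r = r^2 mod 31 = 5^2 = 25
  bit 3 = 0: r = r^2 mod 31 = 25^2 = 5
  bit 4 = 1: r = r^2 * 6 mod 31 = 5^2 * 6 = 25*6 = 26
  -> s = B^a = 26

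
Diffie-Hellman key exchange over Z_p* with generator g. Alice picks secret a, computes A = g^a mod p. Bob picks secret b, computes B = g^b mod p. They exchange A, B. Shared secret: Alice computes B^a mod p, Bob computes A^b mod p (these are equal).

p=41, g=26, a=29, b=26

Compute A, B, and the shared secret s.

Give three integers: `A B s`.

A = 26^29 mod 41  (bits of 29 = 11101)
  bit 0 = 1: r = r^2 * 26 mod 41 = 1^2 * 26 = 1*26 = 26
  bit 1 = 1: r = r^2 * 26 mod 41 = 26^2 * 26 = 20*26 = 28
  bit 2 = 1: r = r^2 * 26 mod 41 = 28^2 * 26 = 5*26 = 7
  bit 3 = 0: r = r^2 mod 41 = 7^2 = 8
  bit 4 = 1: r = r^2 * 26 mod 41 = 8^2 * 26 = 23*26 = 24
  -> A = 24
B = 26^26 mod 41  (bits of 26 = 11010)
  bit 0 = 1: r = r^2 * 26 mod 41 = 1^2 * 26 = 1*26 = 26
  bit 1 = 1: r = r^2 * 26 mod 41 = 26^2 * 26 = 20*26 = 28
  bit 2 = 0: r = r^2 mod 41 = 28^2 = 5
  bit 3 = 1: r = r^2 * 26 mod 41 = 5^2 * 26 = 25*26 = 35
  bit 4 = 0: r = r^2 mod 41 = 35^2 = 36
  -> B = 36
s = B^a = 36^29 mod 41  (bits of 29 = 11101)
  bit 0 = 1: r = r^2 * 36 mod 41 = 1^2 * 36 = 1*36 = 36
  bit 1 = 1: r = r^2 * 36 mod 41 = 36^2 * 36 = 25*36 = 39
  bit 2 = 1: r = r^2 * 36 mod 41 = 39^2 * 36 = 4*36 = 21
  bit 3 = 0: r = r^2 mod 41 = 21^2 = 31
  bit 4 = 1: r = r^2 * 36 mod 41 = 31^2 * 36 = 18*36 = 33
  -> s = B^a = 33

Answer: 24 36 33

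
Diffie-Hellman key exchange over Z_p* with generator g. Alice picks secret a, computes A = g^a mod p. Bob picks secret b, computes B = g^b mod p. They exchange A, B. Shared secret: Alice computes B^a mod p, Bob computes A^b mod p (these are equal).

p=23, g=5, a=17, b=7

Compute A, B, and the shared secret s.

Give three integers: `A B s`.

Answer: 15 17 11

Derivation:
A = 5^17 mod 23  (bits of 17 = 10001)
  bit 0 = 1: r = r^2 * 5 mod 23 = 1^2 * 5 = 1*5 = 5
  bit 1 = 0: r = r^2 mod 23 = 5^2 = 2
  bit 2 = 0: r = r^2 mod 23 = 2^2 = 4
  bit 3 = 0: r = r^2 mod 23 = 4^2 = 16
  bit 4 = 1: r = r^2 * 5 mod 23 = 16^2 * 5 = 3*5 = 15
  -> A = 15
B = 5^7 mod 23  (bits of 7 = 111)
  bit 0 = 1: r = r^2 * 5 mod 23 = 1^2 * 5 = 1*5 = 5
  bit 1 = 1: r = r^2 * 5 mod 23 = 5^2 * 5 = 2*5 = 10
  bit 2 = 1: r = r^2 * 5 mod 23 = 10^2 * 5 = 8*5 = 17
  -> B = 17
s = B^a = 17^17 mod 23  (bits of 17 = 10001)
  bit 0 = 1: r = r^2 * 17 mod 23 = 1^2 * 17 = 1*17 = 17
  bit 1 = 0: r = r^2 mod 23 = 17^2 = 13
  bit 2 = 0: r = r^2 mod 23 = 13^2 = 8
  bit 3 = 0: r = r^2 mod 23 = 8^2 = 18
  bit 4 = 1: r = r^2 * 17 mod 23 = 18^2 * 17 = 2*17 = 11
  -> s = B^a = 11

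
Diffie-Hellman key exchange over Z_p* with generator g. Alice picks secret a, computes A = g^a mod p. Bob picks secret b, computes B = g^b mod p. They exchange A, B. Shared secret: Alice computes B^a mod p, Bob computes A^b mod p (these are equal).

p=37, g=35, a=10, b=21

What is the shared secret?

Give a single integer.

Answer: 11

Derivation:
A = 35^10 mod 37  (bits of 10 = 1010)
  bit 0 = 1: r = r^2 * 35 mod 37 = 1^2 * 35 = 1*35 = 35
  bit 1 = 0: r = r^2 mod 37 = 35^2 = 4
  bit 2 = 1: r = r^2 * 35 mod 37 = 4^2 * 35 = 16*35 = 5
  bit 3 = 0: r = r^2 mod 37 = 5^2 = 25
  -> A = 25
B = 35^21 mod 37  (bits of 21 = 10101)
  bit 0 = 1: r = r^2 * 35 mod 37 = 1^2 * 35 = 1*35 = 35
  bit 1 = 0: r = r^2 mod 37 = 35^2 = 4
  bit 2 = 1: r = r^2 * 35 mod 37 = 4^2 * 35 = 16*35 = 5
  bit 3 = 0: r = r^2 mod 37 = 5^2 = 25
  bit 4 = 1: r = r^2 * 35 mod 37 = 25^2 * 35 = 33*35 = 8
  -> B = 8
s = B^a = 8^10 mod 37  (bits of 10 = 1010)
  bit 0 = 1: r = r^2 * 8 mod 37 = 1^2 * 8 = 1*8 = 8
  bit 1 = 0: r = r^2 mod 37 = 8^2 = 27
  bit 2 = 1: r = r^2 * 8 mod 37 = 27^2 * 8 = 26*8 = 23
  bit 3 = 0: r = r^2 mod 37 = 23^2 = 11
  -> s = B^a = 11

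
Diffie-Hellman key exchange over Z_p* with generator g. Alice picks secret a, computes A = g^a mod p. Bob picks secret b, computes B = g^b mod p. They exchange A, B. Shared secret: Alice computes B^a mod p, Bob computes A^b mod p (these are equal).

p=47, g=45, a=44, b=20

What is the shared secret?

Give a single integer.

Answer: 17

Derivation:
A = 45^44 mod 47  (bits of 44 = 101100)
  bit 0 = 1: r = r^2 * 45 mod 47 = 1^2 * 45 = 1*45 = 45
  bit 1 = 0: r = r^2 mod 47 = 45^2 = 4
  bit 2 = 1: r = r^2 * 45 mod 47 = 4^2 * 45 = 16*45 = 15
  bit 3 = 1: r = r^2 * 45 mod 47 = 15^2 * 45 = 37*45 = 20
  bit 4 = 0: r = r^2 mod 47 = 20^2 = 24
  bit 5 = 0: r = r^2 mod 47 = 24^2 = 12
  -> A = 12
B = 45^20 mod 47  (bits of 20 = 10100)
  bit 0 = 1: r = r^2 * 45 mod 47 = 1^2 * 45 = 1*45 = 45
  bit 1 = 0: r = r^2 mod 47 = 45^2 = 4
  bit 2 = 1: r = r^2 * 45 mod 47 = 4^2 * 45 = 16*45 = 15
  bit 3 = 0: r = r^2 mod 47 = 15^2 = 37
  bit 4 = 0: r = r^2 mod 47 = 37^2 = 6
  -> B = 6
s = B^a = 6^44 mod 47  (bits of 44 = 101100)
  bit 0 = 1: r = r^2 * 6 mod 47 = 1^2 * 6 = 1*6 = 6
  bit 1 = 0: r = r^2 mod 47 = 6^2 = 36
  bit 2 = 1: r = r^2 * 6 mod 47 = 36^2 * 6 = 27*6 = 21
  bit 3 = 1: r = r^2 * 6 mod 47 = 21^2 * 6 = 18*6 = 14
  bit 4 = 0: r = r^2 mod 47 = 14^2 = 8
  bit 5 = 0: r = r^2 mod 47 = 8^2 = 17
  -> s = B^a = 17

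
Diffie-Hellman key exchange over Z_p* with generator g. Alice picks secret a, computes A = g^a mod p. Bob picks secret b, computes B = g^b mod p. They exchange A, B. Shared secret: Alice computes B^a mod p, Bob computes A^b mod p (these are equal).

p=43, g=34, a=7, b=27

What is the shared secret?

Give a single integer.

Answer: 42

Derivation:
A = 34^7 mod 43  (bits of 7 = 111)
  bit 0 = 1: r = r^2 * 34 mod 43 = 1^2 * 34 = 1*34 = 34
  bit 1 = 1: r = r^2 * 34 mod 43 = 34^2 * 34 = 38*34 = 2
  bit 2 = 1: r = r^2 * 34 mod 43 = 2^2 * 34 = 4*34 = 7
  -> A = 7
B = 34^27 mod 43  (bits of 27 = 11011)
  bit 0 = 1: r = r^2 * 34 mod 43 = 1^2 * 34 = 1*34 = 34
  bit 1 = 1: r = r^2 * 34 mod 43 = 34^2 * 34 = 38*34 = 2
  bit 2 = 0: r = r^2 mod 43 = 2^2 = 4
  bit 3 = 1: r = r^2 * 34 mod 43 = 4^2 * 34 = 16*34 = 28
  bit 4 = 1: r = r^2 * 34 mod 43 = 28^2 * 34 = 10*34 = 39
  -> B = 39
s = B^a = 39^7 mod 43  (bits of 7 = 111)
  bit 0 = 1: r = r^2 * 39 mod 43 = 1^2 * 39 = 1*39 = 39
  bit 1 = 1: r = r^2 * 39 mod 43 = 39^2 * 39 = 16*39 = 22
  bit 2 = 1: r = r^2 * 39 mod 43 = 22^2 * 39 = 11*39 = 42
  -> s = B^a = 42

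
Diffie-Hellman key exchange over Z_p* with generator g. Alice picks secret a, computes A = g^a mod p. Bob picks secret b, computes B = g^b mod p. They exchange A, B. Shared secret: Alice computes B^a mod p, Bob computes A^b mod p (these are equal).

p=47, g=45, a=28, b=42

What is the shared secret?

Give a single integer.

Answer: 8

Derivation:
A = 45^28 mod 47  (bits of 28 = 11100)
  bit 0 = 1: r = r^2 * 45 mod 47 = 1^2 * 45 = 1*45 = 45
  bit 1 = 1: r = r^2 * 45 mod 47 = 45^2 * 45 = 4*45 = 39
  bit 2 = 1: r = r^2 * 45 mod 47 = 39^2 * 45 = 17*45 = 13
  bit 3 = 0: r = r^2 mod 47 = 13^2 = 28
  bit 4 = 0: r = r^2 mod 47 = 28^2 = 32
  -> A = 32
B = 45^42 mod 47  (bits of 42 = 101010)
  bit 0 = 1: r = r^2 * 45 mod 47 = 1^2 * 45 = 1*45 = 45
  bit 1 = 0: r = r^2 mod 47 = 45^2 = 4
  bit 2 = 1: r = r^2 * 45 mod 47 = 4^2 * 45 = 16*45 = 15
  bit 3 = 0: r = r^2 mod 47 = 15^2 = 37
  bit 4 = 1: r = r^2 * 45 mod 47 = 37^2 * 45 = 6*45 = 35
  bit 5 = 0: r = r^2 mod 47 = 35^2 = 3
  -> B = 3
s = B^a = 3^28 mod 47  (bits of 28 = 11100)
  bit 0 = 1: r = r^2 * 3 mod 47 = 1^2 * 3 = 1*3 = 3
  bit 1 = 1: r = r^2 * 3 mod 47 = 3^2 * 3 = 9*3 = 27
  bit 2 = 1: r = r^2 * 3 mod 47 = 27^2 * 3 = 24*3 = 25
  bit 3 = 0: r = r^2 mod 47 = 25^2 = 14
  bit 4 = 0: r = r^2 mod 47 = 14^2 = 8
  -> s = B^a = 8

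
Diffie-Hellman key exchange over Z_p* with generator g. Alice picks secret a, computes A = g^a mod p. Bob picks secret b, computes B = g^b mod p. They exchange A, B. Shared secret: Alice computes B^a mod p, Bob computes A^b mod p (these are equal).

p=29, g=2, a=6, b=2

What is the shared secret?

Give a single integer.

Answer: 7

Derivation:
A = 2^6 mod 29  (bits of 6 = 110)
  bit 0 = 1: r = r^2 * 2 mod 29 = 1^2 * 2 = 1*2 = 2
  bit 1 = 1: r = r^2 * 2 mod 29 = 2^2 * 2 = 4*2 = 8
  bit 2 = 0: r = r^2 mod 29 = 8^2 = 6
  -> A = 6
B = 2^2 mod 29  (bits of 2 = 10)
  bit 0 = 1: r = r^2 * 2 mod 29 = 1^2 * 2 = 1*2 = 2
  bit 1 = 0: r = r^2 mod 29 = 2^2 = 4
  -> B = 4
s = B^a = 4^6 mod 29  (bits of 6 = 110)
  bit 0 = 1: r = r^2 * 4 mod 29 = 1^2 * 4 = 1*4 = 4
  bit 1 = 1: r = r^2 * 4 mod 29 = 4^2 * 4 = 16*4 = 6
  bit 2 = 0: r = r^2 mod 29 = 6^2 = 7
  -> s = B^a = 7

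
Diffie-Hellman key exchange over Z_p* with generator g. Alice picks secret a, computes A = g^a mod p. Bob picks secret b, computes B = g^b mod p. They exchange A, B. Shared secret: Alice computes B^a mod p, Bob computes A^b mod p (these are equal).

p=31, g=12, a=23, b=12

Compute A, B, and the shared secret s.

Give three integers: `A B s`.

Answer: 22 4 2

Derivation:
A = 12^23 mod 31  (bits of 23 = 10111)
  bit 0 = 1: r = r^2 * 12 mod 31 = 1^2 * 12 = 1*12 = 12
  bit 1 = 0: r = r^2 mod 31 = 12^2 = 20
  bit 2 = 1: r = r^2 * 12 mod 31 = 20^2 * 12 = 28*12 = 26
  bit 3 = 1: r = r^2 * 12 mod 31 = 26^2 * 12 = 25*12 = 21
  bit 4 = 1: r = r^2 * 12 mod 31 = 21^2 * 12 = 7*12 = 22
  -> A = 22
B = 12^12 mod 31  (bits of 12 = 1100)
  bit 0 = 1: r = r^2 * 12 mod 31 = 1^2 * 12 = 1*12 = 12
  bit 1 = 1: r = r^2 * 12 mod 31 = 12^2 * 12 = 20*12 = 23
  bit 2 = 0: r = r^2 mod 31 = 23^2 = 2
  bit 3 = 0: r = r^2 mod 31 = 2^2 = 4
  -> B = 4
s = B^a = 4^23 mod 31  (bits of 23 = 10111)
  bit 0 = 1: r = r^2 * 4 mod 31 = 1^2 * 4 = 1*4 = 4
  bit 1 = 0: r = r^2 mod 31 = 4^2 = 16
  bit 2 = 1: r = r^2 * 4 mod 31 = 16^2 * 4 = 8*4 = 1
  bit 3 = 1: r = r^2 * 4 mod 31 = 1^2 * 4 = 1*4 = 4
  bit 4 = 1: r = r^2 * 4 mod 31 = 4^2 * 4 = 16*4 = 2
  -> s = B^a = 2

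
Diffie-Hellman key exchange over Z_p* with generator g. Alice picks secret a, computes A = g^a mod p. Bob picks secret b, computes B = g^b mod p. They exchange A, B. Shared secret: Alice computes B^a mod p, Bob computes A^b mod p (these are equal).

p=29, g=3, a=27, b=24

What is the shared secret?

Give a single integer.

A = 3^27 mod 29  (bits of 27 = 11011)
  bit 0 = 1: r = r^2 * 3 mod 29 = 1^2 * 3 = 1*3 = 3
  bit 1 = 1: r = r^2 * 3 mod 29 = 3^2 * 3 = 9*3 = 27
  bit 2 = 0: r = r^2 mod 29 = 27^2 = 4
  bit 3 = 1: r = r^2 * 3 mod 29 = 4^2 * 3 = 16*3 = 19
  bit 4 = 1: r = r^2 * 3 mod 29 = 19^2 * 3 = 13*3 = 10
  -> A = 10
B = 3^24 mod 29  (bits of 24 = 11000)
  bit 0 = 1: r = r^2 * 3 mod 29 = 1^2 * 3 = 1*3 = 3
  bit 1 = 1: r = r^2 * 3 mod 29 = 3^2 * 3 = 9*3 = 27
  bit 2 = 0: r = r^2 mod 29 = 27^2 = 4
  bit 3 = 0: r = r^2 mod 29 = 4^2 = 16
  bit 4 = 0: r = r^2 mod 29 = 16^2 = 24
  -> B = 24
s = B^a = 24^27 mod 29  (bits of 27 = 11011)
  bit 0 = 1: r = r^2 * 24 mod 29 = 1^2 * 24 = 1*24 = 24
  bit 1 = 1: r = r^2 * 24 mod 29 = 24^2 * 24 = 25*24 = 20
  bit 2 = 0: r = r^2 mod 29 = 20^2 = 23
  bit 3 = 1: r = r^2 * 24 mod 29 = 23^2 * 24 = 7*24 = 23
  bit 4 = 1: r = r^2 * 24 mod 29 = 23^2 * 24 = 7*24 = 23
  -> s = B^a = 23

Answer: 23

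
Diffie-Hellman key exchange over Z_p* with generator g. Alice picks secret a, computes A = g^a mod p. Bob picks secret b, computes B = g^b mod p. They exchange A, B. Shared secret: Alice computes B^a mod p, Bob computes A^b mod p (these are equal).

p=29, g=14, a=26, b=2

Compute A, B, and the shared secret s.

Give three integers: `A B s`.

A = 14^26 mod 29  (bits of 26 = 11010)
  bit 0 = 1: r = r^2 * 14 mod 29 = 1^2 * 14 = 1*14 = 14
  bit 1 = 1: r = r^2 * 14 mod 29 = 14^2 * 14 = 22*14 = 18
  bit 2 = 0: r = r^2 mod 29 = 18^2 = 5
  bit 3 = 1: r = r^2 * 14 mod 29 = 5^2 * 14 = 25*14 = 2
  bit 4 = 0: r = r^2 mod 29 = 2^2 = 4
  -> A = 4
B = 14^2 mod 29  (bits of 2 = 10)
  bit 0 = 1: r = r^2 * 14 mod 29 = 1^2 * 14 = 1*14 = 14
  bit 1 = 0: r = r^2 mod 29 = 14^2 = 22
  -> B = 22
s = B^a = 22^26 mod 29  (bits of 26 = 11010)
  bit 0 = 1: r = r^2 * 22 mod 29 = 1^2 * 22 = 1*22 = 22
  bit 1 = 1: r = r^2 * 22 mod 29 = 22^2 * 22 = 20*22 = 5
  bit 2 = 0: r = r^2 mod 29 = 5^2 = 25
  bit 3 = 1: r = r^2 * 22 mod 29 = 25^2 * 22 = 16*22 = 4
  bit 4 = 0: r = r^2 mod 29 = 4^2 = 16
  -> s = B^a = 16

Answer: 4 22 16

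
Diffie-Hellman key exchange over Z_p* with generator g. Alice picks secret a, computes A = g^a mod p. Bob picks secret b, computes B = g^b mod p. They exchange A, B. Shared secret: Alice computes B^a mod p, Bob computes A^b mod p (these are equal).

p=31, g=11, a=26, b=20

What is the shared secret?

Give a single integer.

Answer: 5

Derivation:
A = 11^26 mod 31  (bits of 26 = 11010)
  bit 0 = 1: r = r^2 * 11 mod 31 = 1^2 * 11 = 1*11 = 11
  bit 1 = 1: r = r^2 * 11 mod 31 = 11^2 * 11 = 28*11 = 29
  bit 2 = 0: r = r^2 mod 31 = 29^2 = 4
  bit 3 = 1: r = r^2 * 11 mod 31 = 4^2 * 11 = 16*11 = 21
  bit 4 = 0: r = r^2 mod 31 = 21^2 = 7
  -> A = 7
B = 11^20 mod 31  (bits of 20 = 10100)
  bit 0 = 1: r = r^2 * 11 mod 31 = 1^2 * 11 = 1*11 = 11
  bit 1 = 0: r = r^2 mod 31 = 11^2 = 28
  bit 2 = 1: r = r^2 * 11 mod 31 = 28^2 * 11 = 9*11 = 6
  bit 3 = 0: r = r^2 mod 31 = 6^2 = 5
  bit 4 = 0: r = r^2 mod 31 = 5^2 = 25
  -> B = 25
s = B^a = 25^26 mod 31  (bits of 26 = 11010)
  bit 0 = 1: r = r^2 * 25 mod 31 = 1^2 * 25 = 1*25 = 25
  bit 1 = 1: r = r^2 * 25 mod 31 = 25^2 * 25 = 5*25 = 1
  bit 2 = 0: r = r^2 mod 31 = 1^2 = 1
  bit 3 = 1: r = r^2 * 25 mod 31 = 1^2 * 25 = 1*25 = 25
  bit 4 = 0: r = r^2 mod 31 = 25^2 = 5
  -> s = B^a = 5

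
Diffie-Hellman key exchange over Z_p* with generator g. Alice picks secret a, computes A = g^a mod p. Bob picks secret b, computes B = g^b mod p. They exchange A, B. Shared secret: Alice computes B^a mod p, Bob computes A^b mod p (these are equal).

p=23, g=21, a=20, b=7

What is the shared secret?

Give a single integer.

Answer: 3

Derivation:
A = 21^20 mod 23  (bits of 20 = 10100)
  bit 0 = 1: r = r^2 * 21 mod 23 = 1^2 * 21 = 1*21 = 21
  bit 1 = 0: r = r^2 mod 23 = 21^2 = 4
  bit 2 = 1: r = r^2 * 21 mod 23 = 4^2 * 21 = 16*21 = 14
  bit 3 = 0: r = r^2 mod 23 = 14^2 = 12
  bit 4 = 0: r = r^2 mod 23 = 12^2 = 6
  -> A = 6
B = 21^7 mod 23  (bits of 7 = 111)
  bit 0 = 1: r = r^2 * 21 mod 23 = 1^2 * 21 = 1*21 = 21
  bit 1 = 1: r = r^2 * 21 mod 23 = 21^2 * 21 = 4*21 = 15
  bit 2 = 1: r = r^2 * 21 mod 23 = 15^2 * 21 = 18*21 = 10
  -> B = 10
s = B^a = 10^20 mod 23  (bits of 20 = 10100)
  bit 0 = 1: r = r^2 * 10 mod 23 = 1^2 * 10 = 1*10 = 10
  bit 1 = 0: r = r^2 mod 23 = 10^2 = 8
  bit 2 = 1: r = r^2 * 10 mod 23 = 8^2 * 10 = 18*10 = 19
  bit 3 = 0: r = r^2 mod 23 = 19^2 = 16
  bit 4 = 0: r = r^2 mod 23 = 16^2 = 3
  -> s = B^a = 3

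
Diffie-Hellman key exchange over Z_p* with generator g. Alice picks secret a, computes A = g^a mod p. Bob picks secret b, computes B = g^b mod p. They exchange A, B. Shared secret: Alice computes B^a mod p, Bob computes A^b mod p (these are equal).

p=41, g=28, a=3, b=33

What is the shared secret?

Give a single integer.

A = 28^3 mod 41  (bits of 3 = 11)
  bit 0 = 1: r = r^2 * 28 mod 41 = 1^2 * 28 = 1*28 = 28
  bit 1 = 1: r = r^2 * 28 mod 41 = 28^2 * 28 = 5*28 = 17
  -> A = 17
B = 28^33 mod 41  (bits of 33 = 100001)
  bit 0 = 1: r = r^2 * 28 mod 41 = 1^2 * 28 = 1*28 = 28
  bit 1 = 0: r = r^2 mod 41 = 28^2 = 5
  bit 2 = 0: r = r^2 mod 41 = 5^2 = 25
  bit 3 = 0: r = r^2 mod 41 = 25^2 = 10
  bit 4 = 0: r = r^2 mod 41 = 10^2 = 18
  bit 5 = 1: r = r^2 * 28 mod 41 = 18^2 * 28 = 37*28 = 11
  -> B = 11
s = B^a = 11^3 mod 41  (bits of 3 = 11)
  bit 0 = 1: r = r^2 * 11 mod 41 = 1^2 * 11 = 1*11 = 11
  bit 1 = 1: r = r^2 * 11 mod 41 = 11^2 * 11 = 39*11 = 19
  -> s = B^a = 19

Answer: 19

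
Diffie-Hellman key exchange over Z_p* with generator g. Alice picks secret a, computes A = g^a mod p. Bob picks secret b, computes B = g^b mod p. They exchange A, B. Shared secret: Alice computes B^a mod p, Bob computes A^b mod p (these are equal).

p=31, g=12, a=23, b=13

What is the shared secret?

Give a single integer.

A = 12^23 mod 31  (bits of 23 = 10111)
  bit 0 = 1: r = r^2 * 12 mod 31 = 1^2 * 12 = 1*12 = 12
  bit 1 = 0: r = r^2 mod 31 = 12^2 = 20
  bit 2 = 1: r = r^2 * 12 mod 31 = 20^2 * 12 = 28*12 = 26
  bit 3 = 1: r = r^2 * 12 mod 31 = 26^2 * 12 = 25*12 = 21
  bit 4 = 1: r = r^2 * 12 mod 31 = 21^2 * 12 = 7*12 = 22
  -> A = 22
B = 12^13 mod 31  (bits of 13 = 1101)
  bit 0 = 1: r = r^2 * 12 mod 31 = 1^2 * 12 = 1*12 = 12
  bit 1 = 1: r = r^2 * 12 mod 31 = 12^2 * 12 = 20*12 = 23
  bit 2 = 0: r = r^2 mod 31 = 23^2 = 2
  bit 3 = 1: r = r^2 * 12 mod 31 = 2^2 * 12 = 4*12 = 17
  -> B = 17
s = B^a = 17^23 mod 31  (bits of 23 = 10111)
  bit 0 = 1: r = r^2 * 17 mod 31 = 1^2 * 17 = 1*17 = 17
  bit 1 = 0: r = r^2 mod 31 = 17^2 = 10
  bit 2 = 1: r = r^2 * 17 mod 31 = 10^2 * 17 = 7*17 = 26
  bit 3 = 1: r = r^2 * 17 mod 31 = 26^2 * 17 = 25*17 = 22
  bit 4 = 1: r = r^2 * 17 mod 31 = 22^2 * 17 = 19*17 = 13
  -> s = B^a = 13

Answer: 13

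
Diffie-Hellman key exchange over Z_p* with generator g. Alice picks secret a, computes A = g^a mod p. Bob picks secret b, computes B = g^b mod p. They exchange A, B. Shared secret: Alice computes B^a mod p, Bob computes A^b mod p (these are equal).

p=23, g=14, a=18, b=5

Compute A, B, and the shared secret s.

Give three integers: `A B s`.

A = 14^18 mod 23  (bits of 18 = 10010)
  bit 0 = 1: r = r^2 * 14 mod 23 = 1^2 * 14 = 1*14 = 14
  bit 1 = 0: r = r^2 mod 23 = 14^2 = 12
  bit 2 = 0: r = r^2 mod 23 = 12^2 = 6
  bit 3 = 1: r = r^2 * 14 mod 23 = 6^2 * 14 = 13*14 = 21
  bit 4 = 0: r = r^2 mod 23 = 21^2 = 4
  -> A = 4
B = 14^5 mod 23  (bits of 5 = 101)
  bit 0 = 1: r = r^2 * 14 mod 23 = 1^2 * 14 = 1*14 = 14
  bit 1 = 0: r = r^2 mod 23 = 14^2 = 12
  bit 2 = 1: r = r^2 * 14 mod 23 = 12^2 * 14 = 6*14 = 15
  -> B = 15
s = B^a = 15^18 mod 23  (bits of 18 = 10010)
  bit 0 = 1: r = r^2 * 15 mod 23 = 1^2 * 15 = 1*15 = 15
  bit 1 = 0: r = r^2 mod 23 = 15^2 = 18
  bit 2 = 0: r = r^2 mod 23 = 18^2 = 2
  bit 3 = 1: r = r^2 * 15 mod 23 = 2^2 * 15 = 4*15 = 14
  bit 4 = 0: r = r^2 mod 23 = 14^2 = 12
  -> s = B^a = 12

Answer: 4 15 12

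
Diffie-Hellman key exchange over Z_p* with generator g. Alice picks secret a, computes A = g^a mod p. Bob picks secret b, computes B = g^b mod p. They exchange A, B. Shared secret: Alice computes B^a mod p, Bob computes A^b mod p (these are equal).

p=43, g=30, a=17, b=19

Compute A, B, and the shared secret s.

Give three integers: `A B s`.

A = 30^17 mod 43  (bits of 17 = 10001)
  bit 0 = 1: r = r^2 * 30 mod 43 = 1^2 * 30 = 1*30 = 30
  bit 1 = 0: r = r^2 mod 43 = 30^2 = 40
  bit 2 = 0: r = r^2 mod 43 = 40^2 = 9
  bit 3 = 0: r = r^2 mod 43 = 9^2 = 38
  bit 4 = 1: r = r^2 * 30 mod 43 = 38^2 * 30 = 25*30 = 19
  -> A = 19
B = 30^19 mod 43  (bits of 19 = 10011)
  bit 0 = 1: r = r^2 * 30 mod 43 = 1^2 * 30 = 1*30 = 30
  bit 1 = 0: r = r^2 mod 43 = 30^2 = 40
  bit 2 = 0: r = r^2 mod 43 = 40^2 = 9
  bit 3 = 1: r = r^2 * 30 mod 43 = 9^2 * 30 = 38*30 = 22
  bit 4 = 1: r = r^2 * 30 mod 43 = 22^2 * 30 = 11*30 = 29
  -> B = 29
s = B^a = 29^17 mod 43  (bits of 17 = 10001)
  bit 0 = 1: r = r^2 * 29 mod 43 = 1^2 * 29 = 1*29 = 29
  bit 1 = 0: r = r^2 mod 43 = 29^2 = 24
  bit 2 = 0: r = r^2 mod 43 = 24^2 = 17
  bit 3 = 0: r = r^2 mod 43 = 17^2 = 31
  bit 4 = 1: r = r^2 * 29 mod 43 = 31^2 * 29 = 15*29 = 5
  -> s = B^a = 5

Answer: 19 29 5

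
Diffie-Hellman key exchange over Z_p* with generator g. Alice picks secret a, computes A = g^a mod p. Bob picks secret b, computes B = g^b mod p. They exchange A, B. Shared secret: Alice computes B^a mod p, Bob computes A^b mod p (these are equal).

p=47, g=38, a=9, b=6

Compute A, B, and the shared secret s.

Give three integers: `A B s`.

Answer: 41 12 32

Derivation:
A = 38^9 mod 47  (bits of 9 = 1001)
  bit 0 = 1: r = r^2 * 38 mod 47 = 1^2 * 38 = 1*38 = 38
  bit 1 = 0: r = r^2 mod 47 = 38^2 = 34
  bit 2 = 0: r = r^2 mod 47 = 34^2 = 28
  bit 3 = 1: r = r^2 * 38 mod 47 = 28^2 * 38 = 32*38 = 41
  -> A = 41
B = 38^6 mod 47  (bits of 6 = 110)
  bit 0 = 1: r = r^2 * 38 mod 47 = 1^2 * 38 = 1*38 = 38
  bit 1 = 1: r = r^2 * 38 mod 47 = 38^2 * 38 = 34*38 = 23
  bit 2 = 0: r = r^2 mod 47 = 23^2 = 12
  -> B = 12
s = B^a = 12^9 mod 47  (bits of 9 = 1001)
  bit 0 = 1: r = r^2 * 12 mod 47 = 1^2 * 12 = 1*12 = 12
  bit 1 = 0: r = r^2 mod 47 = 12^2 = 3
  bit 2 = 0: r = r^2 mod 47 = 3^2 = 9
  bit 3 = 1: r = r^2 * 12 mod 47 = 9^2 * 12 = 34*12 = 32
  -> s = B^a = 32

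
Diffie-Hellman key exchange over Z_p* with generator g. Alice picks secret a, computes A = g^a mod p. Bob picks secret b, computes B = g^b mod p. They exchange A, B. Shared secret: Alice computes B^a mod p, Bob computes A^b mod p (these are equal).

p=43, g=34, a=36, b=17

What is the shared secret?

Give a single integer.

A = 34^36 mod 43  (bits of 36 = 100100)
  bit 0 = 1: r = r^2 * 34 mod 43 = 1^2 * 34 = 1*34 = 34
  bit 1 = 0: r = r^2 mod 43 = 34^2 = 38
  bit 2 = 0: r = r^2 mod 43 = 38^2 = 25
  bit 3 = 1: r = r^2 * 34 mod 43 = 25^2 * 34 = 23*34 = 8
  bit 4 = 0: r = r^2 mod 43 = 8^2 = 21
  bit 5 = 0: r = r^2 mod 43 = 21^2 = 11
  -> A = 11
B = 34^17 mod 43  (bits of 17 = 10001)
  bit 0 = 1: r = r^2 * 34 mod 43 = 1^2 * 34 = 1*34 = 34
  bit 1 = 0: r = r^2 mod 43 = 34^2 = 38
  bit 2 = 0: r = r^2 mod 43 = 38^2 = 25
  bit 3 = 0: r = r^2 mod 43 = 25^2 = 23
  bit 4 = 1: r = r^2 * 34 mod 43 = 23^2 * 34 = 13*34 = 12
  -> B = 12
s = B^a = 12^36 mod 43  (bits of 36 = 100100)
  bit 0 = 1: r = r^2 * 12 mod 43 = 1^2 * 12 = 1*12 = 12
  bit 1 = 0: r = r^2 mod 43 = 12^2 = 15
  bit 2 = 0: r = r^2 mod 43 = 15^2 = 10
  bit 3 = 1: r = r^2 * 12 mod 43 = 10^2 * 12 = 14*12 = 39
  bit 4 = 0: r = r^2 mod 43 = 39^2 = 16
  bit 5 = 0: r = r^2 mod 43 = 16^2 = 41
  -> s = B^a = 41

Answer: 41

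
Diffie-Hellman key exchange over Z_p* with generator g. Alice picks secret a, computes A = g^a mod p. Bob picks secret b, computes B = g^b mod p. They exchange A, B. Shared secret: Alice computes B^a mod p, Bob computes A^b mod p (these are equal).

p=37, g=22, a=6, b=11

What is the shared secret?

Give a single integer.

A = 22^6 mod 37  (bits of 6 = 110)
  bit 0 = 1: r = r^2 * 22 mod 37 = 1^2 * 22 = 1*22 = 22
  bit 1 = 1: r = r^2 * 22 mod 37 = 22^2 * 22 = 3*22 = 29
  bit 2 = 0: r = r^2 mod 37 = 29^2 = 27
  -> A = 27
B = 22^11 mod 37  (bits of 11 = 1011)
  bit 0 = 1: r = r^2 * 22 mod 37 = 1^2 * 22 = 1*22 = 22
  bit 1 = 0: r = r^2 mod 37 = 22^2 = 3
  bit 2 = 1: r = r^2 * 22 mod 37 = 3^2 * 22 = 9*22 = 13
  bit 3 = 1: r = r^2 * 22 mod 37 = 13^2 * 22 = 21*22 = 18
  -> B = 18
s = B^a = 18^6 mod 37  (bits of 6 = 110)
  bit 0 = 1: r = r^2 * 18 mod 37 = 1^2 * 18 = 1*18 = 18
  bit 1 = 1: r = r^2 * 18 mod 37 = 18^2 * 18 = 28*18 = 23
  bit 2 = 0: r = r^2 mod 37 = 23^2 = 11
  -> s = B^a = 11

Answer: 11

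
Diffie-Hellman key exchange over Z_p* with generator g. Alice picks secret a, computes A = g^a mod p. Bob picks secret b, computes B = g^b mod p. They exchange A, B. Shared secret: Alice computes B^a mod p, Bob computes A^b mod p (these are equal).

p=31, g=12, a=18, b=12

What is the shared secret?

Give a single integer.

A = 12^18 mod 31  (bits of 18 = 10010)
  bit 0 = 1: r = r^2 * 12 mod 31 = 1^2 * 12 = 1*12 = 12
  bit 1 = 0: r = r^2 mod 31 = 12^2 = 20
  bit 2 = 0: r = r^2 mod 31 = 20^2 = 28
  bit 3 = 1: r = r^2 * 12 mod 31 = 28^2 * 12 = 9*12 = 15
  bit 4 = 0: r = r^2 mod 31 = 15^2 = 8
  -> A = 8
B = 12^12 mod 31  (bits of 12 = 1100)
  bit 0 = 1: r = r^2 * 12 mod 31 = 1^2 * 12 = 1*12 = 12
  bit 1 = 1: r = r^2 * 12 mod 31 = 12^2 * 12 = 20*12 = 23
  bit 2 = 0: r = r^2 mod 31 = 23^2 = 2
  bit 3 = 0: r = r^2 mod 31 = 2^2 = 4
  -> B = 4
s = B^a = 4^18 mod 31  (bits of 18 = 10010)
  bit 0 = 1: r = r^2 * 4 mod 31 = 1^2 * 4 = 1*4 = 4
  bit 1 = 0: r = r^2 mod 31 = 4^2 = 16
  bit 2 = 0: r = r^2 mod 31 = 16^2 = 8
  bit 3 = 1: r = r^2 * 4 mod 31 = 8^2 * 4 = 2*4 = 8
  bit 4 = 0: r = r^2 mod 31 = 8^2 = 2
  -> s = B^a = 2

Answer: 2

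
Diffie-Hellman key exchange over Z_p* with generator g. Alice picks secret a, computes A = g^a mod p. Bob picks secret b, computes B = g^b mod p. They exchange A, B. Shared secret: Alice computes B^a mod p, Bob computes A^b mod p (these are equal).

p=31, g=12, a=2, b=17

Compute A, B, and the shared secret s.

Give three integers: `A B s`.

A = 12^2 mod 31  (bits of 2 = 10)
  bit 0 = 1: r = r^2 * 12 mod 31 = 1^2 * 12 = 1*12 = 12
  bit 1 = 0: r = r^2 mod 31 = 12^2 = 20
  -> A = 20
B = 12^17 mod 31  (bits of 17 = 10001)
  bit 0 = 1: r = r^2 * 12 mod 31 = 1^2 * 12 = 1*12 = 12
  bit 1 = 0: r = r^2 mod 31 = 12^2 = 20
  bit 2 = 0: r = r^2 mod 31 = 20^2 = 28
  bit 3 = 0: r = r^2 mod 31 = 28^2 = 9
  bit 4 = 1: r = r^2 * 12 mod 31 = 9^2 * 12 = 19*12 = 11
  -> B = 11
s = B^a = 11^2 mod 31  (bits of 2 = 10)
  bit 0 = 1: r = r^2 * 11 mod 31 = 1^2 * 11 = 1*11 = 11
  bit 1 = 0: r = r^2 mod 31 = 11^2 = 28
  -> s = B^a = 28

Answer: 20 11 28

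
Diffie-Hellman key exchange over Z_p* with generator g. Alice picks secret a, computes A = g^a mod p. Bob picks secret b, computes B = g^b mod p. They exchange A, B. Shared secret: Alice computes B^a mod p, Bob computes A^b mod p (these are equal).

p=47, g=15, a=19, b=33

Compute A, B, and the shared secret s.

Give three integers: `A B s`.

A = 15^19 mod 47  (bits of 19 = 10011)
  bit 0 = 1: r = r^2 * 15 mod 47 = 1^2 * 15 = 1*15 = 15
  bit 1 = 0: r = r^2 mod 47 = 15^2 = 37
  bit 2 = 0: r = r^2 mod 47 = 37^2 = 6
  bit 3 = 1: r = r^2 * 15 mod 47 = 6^2 * 15 = 36*15 = 23
  bit 4 = 1: r = r^2 * 15 mod 47 = 23^2 * 15 = 12*15 = 39
  -> A = 39
B = 15^33 mod 47  (bits of 33 = 100001)
  bit 0 = 1: r = r^2 * 15 mod 47 = 1^2 * 15 = 1*15 = 15
  bit 1 = 0: r = r^2 mod 47 = 15^2 = 37
  bit 2 = 0: r = r^2 mod 47 = 37^2 = 6
  bit 3 = 0: r = r^2 mod 47 = 6^2 = 36
  bit 4 = 0: r = r^2 mod 47 = 36^2 = 27
  bit 5 = 1: r = r^2 * 15 mod 47 = 27^2 * 15 = 24*15 = 31
  -> B = 31
s = B^a = 31^19 mod 47  (bits of 19 = 10011)
  bit 0 = 1: r = r^2 * 31 mod 47 = 1^2 * 31 = 1*31 = 31
  bit 1 = 0: r = r^2 mod 47 = 31^2 = 21
  bit 2 = 0: r = r^2 mod 47 = 21^2 = 18
  bit 3 = 1: r = r^2 * 31 mod 47 = 18^2 * 31 = 42*31 = 33
  bit 4 = 1: r = r^2 * 31 mod 47 = 33^2 * 31 = 8*31 = 13
  -> s = B^a = 13

Answer: 39 31 13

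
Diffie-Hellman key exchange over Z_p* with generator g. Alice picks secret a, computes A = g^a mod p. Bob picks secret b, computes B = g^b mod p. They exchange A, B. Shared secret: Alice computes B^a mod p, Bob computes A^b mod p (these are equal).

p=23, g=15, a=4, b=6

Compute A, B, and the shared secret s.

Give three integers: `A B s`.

Answer: 2 13 18

Derivation:
A = 15^4 mod 23  (bits of 4 = 100)
  bit 0 = 1: r = r^2 * 15 mod 23 = 1^2 * 15 = 1*15 = 15
  bit 1 = 0: r = r^2 mod 23 = 15^2 = 18
  bit 2 = 0: r = r^2 mod 23 = 18^2 = 2
  -> A = 2
B = 15^6 mod 23  (bits of 6 = 110)
  bit 0 = 1: r = r^2 * 15 mod 23 = 1^2 * 15 = 1*15 = 15
  bit 1 = 1: r = r^2 * 15 mod 23 = 15^2 * 15 = 18*15 = 17
  bit 2 = 0: r = r^2 mod 23 = 17^2 = 13
  -> B = 13
s = B^a = 13^4 mod 23  (bits of 4 = 100)
  bit 0 = 1: r = r^2 * 13 mod 23 = 1^2 * 13 = 1*13 = 13
  bit 1 = 0: r = r^2 mod 23 = 13^2 = 8
  bit 2 = 0: r = r^2 mod 23 = 8^2 = 18
  -> s = B^a = 18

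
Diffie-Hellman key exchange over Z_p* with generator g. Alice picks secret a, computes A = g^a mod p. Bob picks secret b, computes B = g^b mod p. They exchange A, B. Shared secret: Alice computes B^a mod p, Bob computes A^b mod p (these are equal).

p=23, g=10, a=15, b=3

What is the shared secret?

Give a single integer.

Answer: 10

Derivation:
A = 10^15 mod 23  (bits of 15 = 1111)
  bit 0 = 1: r = r^2 * 10 mod 23 = 1^2 * 10 = 1*10 = 10
  bit 1 = 1: r = r^2 * 10 mod 23 = 10^2 * 10 = 8*10 = 11
  bit 2 = 1: r = r^2 * 10 mod 23 = 11^2 * 10 = 6*10 = 14
  bit 3 = 1: r = r^2 * 10 mod 23 = 14^2 * 10 = 12*10 = 5
  -> A = 5
B = 10^3 mod 23  (bits of 3 = 11)
  bit 0 = 1: r = r^2 * 10 mod 23 = 1^2 * 10 = 1*10 = 10
  bit 1 = 1: r = r^2 * 10 mod 23 = 10^2 * 10 = 8*10 = 11
  -> B = 11
s = B^a = 11^15 mod 23  (bits of 15 = 1111)
  bit 0 = 1: r = r^2 * 11 mod 23 = 1^2 * 11 = 1*11 = 11
  bit 1 = 1: r = r^2 * 11 mod 23 = 11^2 * 11 = 6*11 = 20
  bit 2 = 1: r = r^2 * 11 mod 23 = 20^2 * 11 = 9*11 = 7
  bit 3 = 1: r = r^2 * 11 mod 23 = 7^2 * 11 = 3*11 = 10
  -> s = B^a = 10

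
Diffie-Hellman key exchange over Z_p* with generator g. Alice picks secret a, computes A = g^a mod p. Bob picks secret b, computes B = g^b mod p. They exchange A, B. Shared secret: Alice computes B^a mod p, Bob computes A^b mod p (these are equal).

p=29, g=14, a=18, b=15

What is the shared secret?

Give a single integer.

A = 14^18 mod 29  (bits of 18 = 10010)
  bit 0 = 1: r = r^2 * 14 mod 29 = 1^2 * 14 = 1*14 = 14
  bit 1 = 0: r = r^2 mod 29 = 14^2 = 22
  bit 2 = 0: r = r^2 mod 29 = 22^2 = 20
  bit 3 = 1: r = r^2 * 14 mod 29 = 20^2 * 14 = 23*14 = 3
  bit 4 = 0: r = r^2 mod 29 = 3^2 = 9
  -> A = 9
B = 14^15 mod 29  (bits of 15 = 1111)
  bit 0 = 1: r = r^2 * 14 mod 29 = 1^2 * 14 = 1*14 = 14
  bit 1 = 1: r = r^2 * 14 mod 29 = 14^2 * 14 = 22*14 = 18
  bit 2 = 1: r = r^2 * 14 mod 29 = 18^2 * 14 = 5*14 = 12
  bit 3 = 1: r = r^2 * 14 mod 29 = 12^2 * 14 = 28*14 = 15
  -> B = 15
s = B^a = 15^18 mod 29  (bits of 18 = 10010)
  bit 0 = 1: r = r^2 * 15 mod 29 = 1^2 * 15 = 1*15 = 15
  bit 1 = 0: r = r^2 mod 29 = 15^2 = 22
  bit 2 = 0: r = r^2 mod 29 = 22^2 = 20
  bit 3 = 1: r = r^2 * 15 mod 29 = 20^2 * 15 = 23*15 = 26
  bit 4 = 0: r = r^2 mod 29 = 26^2 = 9
  -> s = B^a = 9

Answer: 9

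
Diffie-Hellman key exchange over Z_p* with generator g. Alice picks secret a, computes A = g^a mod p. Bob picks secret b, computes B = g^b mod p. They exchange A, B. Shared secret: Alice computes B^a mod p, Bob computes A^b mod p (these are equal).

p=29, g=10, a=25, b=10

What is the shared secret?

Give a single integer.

Answer: 9

Derivation:
A = 10^25 mod 29  (bits of 25 = 11001)
  bit 0 = 1: r = r^2 * 10 mod 29 = 1^2 * 10 = 1*10 = 10
  bit 1 = 1: r = r^2 * 10 mod 29 = 10^2 * 10 = 13*10 = 14
  bit 2 = 0: r = r^2 mod 29 = 14^2 = 22
  bit 3 = 0: r = r^2 mod 29 = 22^2 = 20
  bit 4 = 1: r = r^2 * 10 mod 29 = 20^2 * 10 = 23*10 = 27
  -> A = 27
B = 10^10 mod 29  (bits of 10 = 1010)
  bit 0 = 1: r = r^2 * 10 mod 29 = 1^2 * 10 = 1*10 = 10
  bit 1 = 0: r = r^2 mod 29 = 10^2 = 13
  bit 2 = 1: r = r^2 * 10 mod 29 = 13^2 * 10 = 24*10 = 8
  bit 3 = 0: r = r^2 mod 29 = 8^2 = 6
  -> B = 6
s = B^a = 6^25 mod 29  (bits of 25 = 11001)
  bit 0 = 1: r = r^2 * 6 mod 29 = 1^2 * 6 = 1*6 = 6
  bit 1 = 1: r = r^2 * 6 mod 29 = 6^2 * 6 = 7*6 = 13
  bit 2 = 0: r = r^2 mod 29 = 13^2 = 24
  bit 3 = 0: r = r^2 mod 29 = 24^2 = 25
  bit 4 = 1: r = r^2 * 6 mod 29 = 25^2 * 6 = 16*6 = 9
  -> s = B^a = 9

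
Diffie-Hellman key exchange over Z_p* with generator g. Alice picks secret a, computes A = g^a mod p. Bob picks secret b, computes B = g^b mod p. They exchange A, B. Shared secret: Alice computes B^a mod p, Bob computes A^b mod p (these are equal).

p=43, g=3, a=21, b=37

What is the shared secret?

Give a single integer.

Answer: 42

Derivation:
A = 3^21 mod 43  (bits of 21 = 10101)
  bit 0 = 1: r = r^2 * 3 mod 43 = 1^2 * 3 = 1*3 = 3
  bit 1 = 0: r = r^2 mod 43 = 3^2 = 9
  bit 2 = 1: r = r^2 * 3 mod 43 = 9^2 * 3 = 38*3 = 28
  bit 3 = 0: r = r^2 mod 43 = 28^2 = 10
  bit 4 = 1: r = r^2 * 3 mod 43 = 10^2 * 3 = 14*3 = 42
  -> A = 42
B = 3^37 mod 43  (bits of 37 = 100101)
  bit 0 = 1: r = r^2 * 3 mod 43 = 1^2 * 3 = 1*3 = 3
  bit 1 = 0: r = r^2 mod 43 = 3^2 = 9
  bit 2 = 0: r = r^2 mod 43 = 9^2 = 38
  bit 3 = 1: r = r^2 * 3 mod 43 = 38^2 * 3 = 25*3 = 32
  bit 4 = 0: r = r^2 mod 43 = 32^2 = 35
  bit 5 = 1: r = r^2 * 3 mod 43 = 35^2 * 3 = 21*3 = 20
  -> B = 20
s = B^a = 20^21 mod 43  (bits of 21 = 10101)
  bit 0 = 1: r = r^2 * 20 mod 43 = 1^2 * 20 = 1*20 = 20
  bit 1 = 0: r = r^2 mod 43 = 20^2 = 13
  bit 2 = 1: r = r^2 * 20 mod 43 = 13^2 * 20 = 40*20 = 26
  bit 3 = 0: r = r^2 mod 43 = 26^2 = 31
  bit 4 = 1: r = r^2 * 20 mod 43 = 31^2 * 20 = 15*20 = 42
  -> s = B^a = 42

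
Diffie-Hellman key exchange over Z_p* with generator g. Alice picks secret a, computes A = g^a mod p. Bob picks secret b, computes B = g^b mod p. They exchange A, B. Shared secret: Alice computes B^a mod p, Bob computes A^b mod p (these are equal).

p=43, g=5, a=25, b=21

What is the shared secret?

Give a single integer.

A = 5^25 mod 43  (bits of 25 = 11001)
  bit 0 = 1: r = r^2 * 5 mod 43 = 1^2 * 5 = 1*5 = 5
  bit 1 = 1: r = r^2 * 5 mod 43 = 5^2 * 5 = 25*5 = 39
  bit 2 = 0: r = r^2 mod 43 = 39^2 = 16
  bit 3 = 0: r = r^2 mod 43 = 16^2 = 41
  bit 4 = 1: r = r^2 * 5 mod 43 = 41^2 * 5 = 4*5 = 20
  -> A = 20
B = 5^21 mod 43  (bits of 21 = 10101)
  bit 0 = 1: r = r^2 * 5 mod 43 = 1^2 * 5 = 1*5 = 5
  bit 1 = 0: r = r^2 mod 43 = 5^2 = 25
  bit 2 = 1: r = r^2 * 5 mod 43 = 25^2 * 5 = 23*5 = 29
  bit 3 = 0: r = r^2 mod 43 = 29^2 = 24
  bit 4 = 1: r = r^2 * 5 mod 43 = 24^2 * 5 = 17*5 = 42
  -> B = 42
s = B^a = 42^25 mod 43  (bits of 25 = 11001)
  bit 0 = 1: r = r^2 * 42 mod 43 = 1^2 * 42 = 1*42 = 42
  bit 1 = 1: r = r^2 * 42 mod 43 = 42^2 * 42 = 1*42 = 42
  bit 2 = 0: r = r^2 mod 43 = 42^2 = 1
  bit 3 = 0: r = r^2 mod 43 = 1^2 = 1
  bit 4 = 1: r = r^2 * 42 mod 43 = 1^2 * 42 = 1*42 = 42
  -> s = B^a = 42

Answer: 42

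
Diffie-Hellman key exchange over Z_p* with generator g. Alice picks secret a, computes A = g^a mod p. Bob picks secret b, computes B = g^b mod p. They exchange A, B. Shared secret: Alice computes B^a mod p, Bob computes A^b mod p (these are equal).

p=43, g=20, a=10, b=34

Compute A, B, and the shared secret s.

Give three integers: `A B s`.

Answer: 31 24 40

Derivation:
A = 20^10 mod 43  (bits of 10 = 1010)
  bit 0 = 1: r = r^2 * 20 mod 43 = 1^2 * 20 = 1*20 = 20
  bit 1 = 0: r = r^2 mod 43 = 20^2 = 13
  bit 2 = 1: r = r^2 * 20 mod 43 = 13^2 * 20 = 40*20 = 26
  bit 3 = 0: r = r^2 mod 43 = 26^2 = 31
  -> A = 31
B = 20^34 mod 43  (bits of 34 = 100010)
  bit 0 = 1: r = r^2 * 20 mod 43 = 1^2 * 20 = 1*20 = 20
  bit 1 = 0: r = r^2 mod 43 = 20^2 = 13
  bit 2 = 0: r = r^2 mod 43 = 13^2 = 40
  bit 3 = 0: r = r^2 mod 43 = 40^2 = 9
  bit 4 = 1: r = r^2 * 20 mod 43 = 9^2 * 20 = 38*20 = 29
  bit 5 = 0: r = r^2 mod 43 = 29^2 = 24
  -> B = 24
s = B^a = 24^10 mod 43  (bits of 10 = 1010)
  bit 0 = 1: r = r^2 * 24 mod 43 = 1^2 * 24 = 1*24 = 24
  bit 1 = 0: r = r^2 mod 43 = 24^2 = 17
  bit 2 = 1: r = r^2 * 24 mod 43 = 17^2 * 24 = 31*24 = 13
  bit 3 = 0: r = r^2 mod 43 = 13^2 = 40
  -> s = B^a = 40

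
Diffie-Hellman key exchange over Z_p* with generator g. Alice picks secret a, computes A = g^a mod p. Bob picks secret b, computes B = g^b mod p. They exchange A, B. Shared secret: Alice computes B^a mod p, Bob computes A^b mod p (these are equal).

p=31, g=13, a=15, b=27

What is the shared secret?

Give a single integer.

A = 13^15 mod 31  (bits of 15 = 1111)
  bit 0 = 1: r = r^2 * 13 mod 31 = 1^2 * 13 = 1*13 = 13
  bit 1 = 1: r = r^2 * 13 mod 31 = 13^2 * 13 = 14*13 = 27
  bit 2 = 1: r = r^2 * 13 mod 31 = 27^2 * 13 = 16*13 = 22
  bit 3 = 1: r = r^2 * 13 mod 31 = 22^2 * 13 = 19*13 = 30
  -> A = 30
B = 13^27 mod 31  (bits of 27 = 11011)
  bit 0 = 1: r = r^2 * 13 mod 31 = 1^2 * 13 = 1*13 = 13
  bit 1 = 1: r = r^2 * 13 mod 31 = 13^2 * 13 = 14*13 = 27
  bit 2 = 0: r = r^2 mod 31 = 27^2 = 16
  bit 3 = 1: r = r^2 * 13 mod 31 = 16^2 * 13 = 8*13 = 11
  bit 4 = 1: r = r^2 * 13 mod 31 = 11^2 * 13 = 28*13 = 23
  -> B = 23
s = B^a = 23^15 mod 31  (bits of 15 = 1111)
  bit 0 = 1: r = r^2 * 23 mod 31 = 1^2 * 23 = 1*23 = 23
  bit 1 = 1: r = r^2 * 23 mod 31 = 23^2 * 23 = 2*23 = 15
  bit 2 = 1: r = r^2 * 23 mod 31 = 15^2 * 23 = 8*23 = 29
  bit 3 = 1: r = r^2 * 23 mod 31 = 29^2 * 23 = 4*23 = 30
  -> s = B^a = 30

Answer: 30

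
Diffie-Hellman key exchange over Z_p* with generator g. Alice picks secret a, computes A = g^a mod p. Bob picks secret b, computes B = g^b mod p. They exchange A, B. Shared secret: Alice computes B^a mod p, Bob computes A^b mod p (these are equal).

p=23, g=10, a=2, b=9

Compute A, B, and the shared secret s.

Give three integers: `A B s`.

Answer: 8 20 9

Derivation:
A = 10^2 mod 23  (bits of 2 = 10)
  bit 0 = 1: r = r^2 * 10 mod 23 = 1^2 * 10 = 1*10 = 10
  bit 1 = 0: r = r^2 mod 23 = 10^2 = 8
  -> A = 8
B = 10^9 mod 23  (bits of 9 = 1001)
  bit 0 = 1: r = r^2 * 10 mod 23 = 1^2 * 10 = 1*10 = 10
  bit 1 = 0: r = r^2 mod 23 = 10^2 = 8
  bit 2 = 0: r = r^2 mod 23 = 8^2 = 18
  bit 3 = 1: r = r^2 * 10 mod 23 = 18^2 * 10 = 2*10 = 20
  -> B = 20
s = B^a = 20^2 mod 23  (bits of 2 = 10)
  bit 0 = 1: r = r^2 * 20 mod 23 = 1^2 * 20 = 1*20 = 20
  bit 1 = 0: r = r^2 mod 23 = 20^2 = 9
  -> s = B^a = 9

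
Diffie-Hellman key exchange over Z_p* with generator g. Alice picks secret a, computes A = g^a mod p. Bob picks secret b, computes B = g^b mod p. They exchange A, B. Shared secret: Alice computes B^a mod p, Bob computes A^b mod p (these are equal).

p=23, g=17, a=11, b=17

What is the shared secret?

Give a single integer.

A = 17^11 mod 23  (bits of 11 = 1011)
  bit 0 = 1: r = r^2 * 17 mod 23 = 1^2 * 17 = 1*17 = 17
  bit 1 = 0: r = r^2 mod 23 = 17^2 = 13
  bit 2 = 1: r = r^2 * 17 mod 23 = 13^2 * 17 = 8*17 = 21
  bit 3 = 1: r = r^2 * 17 mod 23 = 21^2 * 17 = 4*17 = 22
  -> A = 22
B = 17^17 mod 23  (bits of 17 = 10001)
  bit 0 = 1: r = r^2 * 17 mod 23 = 1^2 * 17 = 1*17 = 17
  bit 1 = 0: r = r^2 mod 23 = 17^2 = 13
  bit 2 = 0: r = r^2 mod 23 = 13^2 = 8
  bit 3 = 0: r = r^2 mod 23 = 8^2 = 18
  bit 4 = 1: r = r^2 * 17 mod 23 = 18^2 * 17 = 2*17 = 11
  -> B = 11
s = B^a = 11^11 mod 23  (bits of 11 = 1011)
  bit 0 = 1: r = r^2 * 11 mod 23 = 1^2 * 11 = 1*11 = 11
  bit 1 = 0: r = r^2 mod 23 = 11^2 = 6
  bit 2 = 1: r = r^2 * 11 mod 23 = 6^2 * 11 = 13*11 = 5
  bit 3 = 1: r = r^2 * 11 mod 23 = 5^2 * 11 = 2*11 = 22
  -> s = B^a = 22

Answer: 22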